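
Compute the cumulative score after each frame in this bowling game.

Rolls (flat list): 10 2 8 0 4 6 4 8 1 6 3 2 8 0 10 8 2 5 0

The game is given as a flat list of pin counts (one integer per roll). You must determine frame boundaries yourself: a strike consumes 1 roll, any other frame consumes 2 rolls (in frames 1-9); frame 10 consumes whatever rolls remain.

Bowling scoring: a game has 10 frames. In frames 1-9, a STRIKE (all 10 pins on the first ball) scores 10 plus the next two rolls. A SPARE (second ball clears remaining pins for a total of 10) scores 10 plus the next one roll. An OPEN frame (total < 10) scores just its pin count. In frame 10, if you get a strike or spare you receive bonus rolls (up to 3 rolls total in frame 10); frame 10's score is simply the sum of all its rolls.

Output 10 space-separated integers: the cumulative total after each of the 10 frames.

Answer: 20 30 34 52 61 70 80 98 113 118

Derivation:
Frame 1: STRIKE. 10 + next two rolls (2+8) = 20. Cumulative: 20
Frame 2: SPARE (2+8=10). 10 + next roll (0) = 10. Cumulative: 30
Frame 3: OPEN (0+4=4). Cumulative: 34
Frame 4: SPARE (6+4=10). 10 + next roll (8) = 18. Cumulative: 52
Frame 5: OPEN (8+1=9). Cumulative: 61
Frame 6: OPEN (6+3=9). Cumulative: 70
Frame 7: SPARE (2+8=10). 10 + next roll (0) = 10. Cumulative: 80
Frame 8: SPARE (0+10=10). 10 + next roll (8) = 18. Cumulative: 98
Frame 9: SPARE (8+2=10). 10 + next roll (5) = 15. Cumulative: 113
Frame 10: OPEN. Sum of all frame-10 rolls (5+0) = 5. Cumulative: 118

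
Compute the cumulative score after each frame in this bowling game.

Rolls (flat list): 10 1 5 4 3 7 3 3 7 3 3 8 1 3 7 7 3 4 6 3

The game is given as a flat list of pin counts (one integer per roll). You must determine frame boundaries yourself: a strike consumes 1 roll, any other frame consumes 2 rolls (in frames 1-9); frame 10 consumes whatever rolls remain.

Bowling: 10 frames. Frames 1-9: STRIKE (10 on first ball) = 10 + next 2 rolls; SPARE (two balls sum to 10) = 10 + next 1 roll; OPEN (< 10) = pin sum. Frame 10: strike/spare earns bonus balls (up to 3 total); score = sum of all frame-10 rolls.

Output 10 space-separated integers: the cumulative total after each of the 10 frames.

Frame 1: STRIKE. 10 + next two rolls (1+5) = 16. Cumulative: 16
Frame 2: OPEN (1+5=6). Cumulative: 22
Frame 3: OPEN (4+3=7). Cumulative: 29
Frame 4: SPARE (7+3=10). 10 + next roll (3) = 13. Cumulative: 42
Frame 5: SPARE (3+7=10). 10 + next roll (3) = 13. Cumulative: 55
Frame 6: OPEN (3+3=6). Cumulative: 61
Frame 7: OPEN (8+1=9). Cumulative: 70
Frame 8: SPARE (3+7=10). 10 + next roll (7) = 17. Cumulative: 87
Frame 9: SPARE (7+3=10). 10 + next roll (4) = 14. Cumulative: 101
Frame 10: SPARE. Sum of all frame-10 rolls (4+6+3) = 13. Cumulative: 114

Answer: 16 22 29 42 55 61 70 87 101 114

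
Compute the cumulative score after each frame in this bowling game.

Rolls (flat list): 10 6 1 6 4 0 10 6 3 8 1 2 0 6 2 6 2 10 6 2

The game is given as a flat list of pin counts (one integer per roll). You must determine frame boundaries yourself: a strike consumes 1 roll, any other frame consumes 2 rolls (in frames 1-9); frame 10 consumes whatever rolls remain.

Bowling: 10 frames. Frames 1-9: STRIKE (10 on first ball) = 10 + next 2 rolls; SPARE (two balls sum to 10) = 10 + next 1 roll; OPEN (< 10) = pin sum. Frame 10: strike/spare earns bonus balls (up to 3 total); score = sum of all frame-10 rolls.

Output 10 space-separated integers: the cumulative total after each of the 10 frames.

Frame 1: STRIKE. 10 + next two rolls (6+1) = 17. Cumulative: 17
Frame 2: OPEN (6+1=7). Cumulative: 24
Frame 3: SPARE (6+4=10). 10 + next roll (0) = 10. Cumulative: 34
Frame 4: SPARE (0+10=10). 10 + next roll (6) = 16. Cumulative: 50
Frame 5: OPEN (6+3=9). Cumulative: 59
Frame 6: OPEN (8+1=9). Cumulative: 68
Frame 7: OPEN (2+0=2). Cumulative: 70
Frame 8: OPEN (6+2=8). Cumulative: 78
Frame 9: OPEN (6+2=8). Cumulative: 86
Frame 10: STRIKE. Sum of all frame-10 rolls (10+6+2) = 18. Cumulative: 104

Answer: 17 24 34 50 59 68 70 78 86 104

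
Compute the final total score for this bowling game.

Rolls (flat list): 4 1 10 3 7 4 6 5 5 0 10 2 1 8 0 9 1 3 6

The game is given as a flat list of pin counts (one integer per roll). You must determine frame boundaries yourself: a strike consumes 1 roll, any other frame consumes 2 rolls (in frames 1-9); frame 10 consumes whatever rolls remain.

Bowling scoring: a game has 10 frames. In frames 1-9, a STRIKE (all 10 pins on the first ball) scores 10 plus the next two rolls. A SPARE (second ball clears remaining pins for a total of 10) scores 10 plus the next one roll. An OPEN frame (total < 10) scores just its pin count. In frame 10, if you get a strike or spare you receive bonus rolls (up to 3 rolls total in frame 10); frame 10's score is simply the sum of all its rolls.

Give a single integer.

Answer: 109

Derivation:
Frame 1: OPEN (4+1=5). Cumulative: 5
Frame 2: STRIKE. 10 + next two rolls (3+7) = 20. Cumulative: 25
Frame 3: SPARE (3+7=10). 10 + next roll (4) = 14. Cumulative: 39
Frame 4: SPARE (4+6=10). 10 + next roll (5) = 15. Cumulative: 54
Frame 5: SPARE (5+5=10). 10 + next roll (0) = 10. Cumulative: 64
Frame 6: SPARE (0+10=10). 10 + next roll (2) = 12. Cumulative: 76
Frame 7: OPEN (2+1=3). Cumulative: 79
Frame 8: OPEN (8+0=8). Cumulative: 87
Frame 9: SPARE (9+1=10). 10 + next roll (3) = 13. Cumulative: 100
Frame 10: OPEN. Sum of all frame-10 rolls (3+6) = 9. Cumulative: 109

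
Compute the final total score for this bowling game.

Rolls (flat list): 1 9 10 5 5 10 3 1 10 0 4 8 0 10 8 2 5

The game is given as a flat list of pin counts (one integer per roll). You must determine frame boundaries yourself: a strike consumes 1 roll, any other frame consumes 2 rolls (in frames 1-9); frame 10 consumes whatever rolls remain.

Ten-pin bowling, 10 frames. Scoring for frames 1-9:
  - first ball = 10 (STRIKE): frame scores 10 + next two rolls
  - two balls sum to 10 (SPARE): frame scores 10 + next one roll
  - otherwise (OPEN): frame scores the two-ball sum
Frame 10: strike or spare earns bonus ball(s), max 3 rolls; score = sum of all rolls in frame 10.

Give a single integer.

Answer: 139

Derivation:
Frame 1: SPARE (1+9=10). 10 + next roll (10) = 20. Cumulative: 20
Frame 2: STRIKE. 10 + next two rolls (5+5) = 20. Cumulative: 40
Frame 3: SPARE (5+5=10). 10 + next roll (10) = 20. Cumulative: 60
Frame 4: STRIKE. 10 + next two rolls (3+1) = 14. Cumulative: 74
Frame 5: OPEN (3+1=4). Cumulative: 78
Frame 6: STRIKE. 10 + next two rolls (0+4) = 14. Cumulative: 92
Frame 7: OPEN (0+4=4). Cumulative: 96
Frame 8: OPEN (8+0=8). Cumulative: 104
Frame 9: STRIKE. 10 + next two rolls (8+2) = 20. Cumulative: 124
Frame 10: SPARE. Sum of all frame-10 rolls (8+2+5) = 15. Cumulative: 139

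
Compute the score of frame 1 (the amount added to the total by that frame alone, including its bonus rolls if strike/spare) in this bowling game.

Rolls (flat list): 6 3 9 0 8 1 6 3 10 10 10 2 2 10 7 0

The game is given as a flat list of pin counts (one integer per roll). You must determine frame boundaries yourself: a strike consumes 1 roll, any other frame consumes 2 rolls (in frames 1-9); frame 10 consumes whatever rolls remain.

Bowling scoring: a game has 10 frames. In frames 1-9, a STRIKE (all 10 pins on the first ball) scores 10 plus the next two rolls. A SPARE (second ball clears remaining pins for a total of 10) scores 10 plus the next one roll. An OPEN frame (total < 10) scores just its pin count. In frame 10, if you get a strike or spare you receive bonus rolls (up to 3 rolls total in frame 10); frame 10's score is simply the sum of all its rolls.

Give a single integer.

Answer: 9

Derivation:
Frame 1: OPEN (6+3=9). Cumulative: 9
Frame 2: OPEN (9+0=9). Cumulative: 18
Frame 3: OPEN (8+1=9). Cumulative: 27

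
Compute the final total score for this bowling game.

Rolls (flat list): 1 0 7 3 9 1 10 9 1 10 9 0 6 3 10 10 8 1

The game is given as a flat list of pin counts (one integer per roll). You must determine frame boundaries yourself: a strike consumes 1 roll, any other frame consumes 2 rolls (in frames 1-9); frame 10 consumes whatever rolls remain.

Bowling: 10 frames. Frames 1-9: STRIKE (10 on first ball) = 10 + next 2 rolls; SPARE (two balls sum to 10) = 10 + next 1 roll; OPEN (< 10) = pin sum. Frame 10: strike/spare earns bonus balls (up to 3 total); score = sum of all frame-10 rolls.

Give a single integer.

Answer: 164

Derivation:
Frame 1: OPEN (1+0=1). Cumulative: 1
Frame 2: SPARE (7+3=10). 10 + next roll (9) = 19. Cumulative: 20
Frame 3: SPARE (9+1=10). 10 + next roll (10) = 20. Cumulative: 40
Frame 4: STRIKE. 10 + next two rolls (9+1) = 20. Cumulative: 60
Frame 5: SPARE (9+1=10). 10 + next roll (10) = 20. Cumulative: 80
Frame 6: STRIKE. 10 + next two rolls (9+0) = 19. Cumulative: 99
Frame 7: OPEN (9+0=9). Cumulative: 108
Frame 8: OPEN (6+3=9). Cumulative: 117
Frame 9: STRIKE. 10 + next two rolls (10+8) = 28. Cumulative: 145
Frame 10: STRIKE. Sum of all frame-10 rolls (10+8+1) = 19. Cumulative: 164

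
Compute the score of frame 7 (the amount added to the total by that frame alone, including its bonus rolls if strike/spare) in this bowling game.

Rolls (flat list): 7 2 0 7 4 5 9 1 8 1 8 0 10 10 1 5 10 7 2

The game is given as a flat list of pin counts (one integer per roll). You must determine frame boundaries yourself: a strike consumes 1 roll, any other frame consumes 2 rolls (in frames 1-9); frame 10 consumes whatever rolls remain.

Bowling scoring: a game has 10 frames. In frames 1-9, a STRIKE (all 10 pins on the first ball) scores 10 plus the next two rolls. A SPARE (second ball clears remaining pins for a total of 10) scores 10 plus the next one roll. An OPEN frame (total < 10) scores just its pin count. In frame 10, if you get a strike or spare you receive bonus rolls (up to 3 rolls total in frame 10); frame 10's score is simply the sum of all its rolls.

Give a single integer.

Frame 1: OPEN (7+2=9). Cumulative: 9
Frame 2: OPEN (0+7=7). Cumulative: 16
Frame 3: OPEN (4+5=9). Cumulative: 25
Frame 4: SPARE (9+1=10). 10 + next roll (8) = 18. Cumulative: 43
Frame 5: OPEN (8+1=9). Cumulative: 52
Frame 6: OPEN (8+0=8). Cumulative: 60
Frame 7: STRIKE. 10 + next two rolls (10+1) = 21. Cumulative: 81
Frame 8: STRIKE. 10 + next two rolls (1+5) = 16. Cumulative: 97
Frame 9: OPEN (1+5=6). Cumulative: 103

Answer: 21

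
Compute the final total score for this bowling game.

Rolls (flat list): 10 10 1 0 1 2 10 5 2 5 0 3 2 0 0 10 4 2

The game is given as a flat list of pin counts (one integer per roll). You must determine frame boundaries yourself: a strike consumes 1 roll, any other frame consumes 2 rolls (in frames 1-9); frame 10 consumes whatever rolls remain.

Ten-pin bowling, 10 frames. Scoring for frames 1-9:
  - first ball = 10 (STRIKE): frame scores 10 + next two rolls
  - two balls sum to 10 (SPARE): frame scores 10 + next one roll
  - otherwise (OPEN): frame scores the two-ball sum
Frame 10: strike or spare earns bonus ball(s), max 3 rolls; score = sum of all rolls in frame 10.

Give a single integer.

Frame 1: STRIKE. 10 + next two rolls (10+1) = 21. Cumulative: 21
Frame 2: STRIKE. 10 + next two rolls (1+0) = 11. Cumulative: 32
Frame 3: OPEN (1+0=1). Cumulative: 33
Frame 4: OPEN (1+2=3). Cumulative: 36
Frame 5: STRIKE. 10 + next two rolls (5+2) = 17. Cumulative: 53
Frame 6: OPEN (5+2=7). Cumulative: 60
Frame 7: OPEN (5+0=5). Cumulative: 65
Frame 8: OPEN (3+2=5). Cumulative: 70
Frame 9: OPEN (0+0=0). Cumulative: 70
Frame 10: STRIKE. Sum of all frame-10 rolls (10+4+2) = 16. Cumulative: 86

Answer: 86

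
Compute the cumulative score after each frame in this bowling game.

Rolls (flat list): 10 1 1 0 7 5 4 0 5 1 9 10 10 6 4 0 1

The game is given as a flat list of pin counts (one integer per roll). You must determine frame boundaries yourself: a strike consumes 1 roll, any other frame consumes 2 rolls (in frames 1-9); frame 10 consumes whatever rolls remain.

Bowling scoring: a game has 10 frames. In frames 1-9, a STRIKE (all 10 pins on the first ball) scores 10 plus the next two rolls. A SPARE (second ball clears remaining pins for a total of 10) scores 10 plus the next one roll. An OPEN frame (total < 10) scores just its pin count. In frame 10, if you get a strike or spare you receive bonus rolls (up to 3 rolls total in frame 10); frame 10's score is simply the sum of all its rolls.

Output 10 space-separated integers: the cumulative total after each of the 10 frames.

Answer: 12 14 21 30 35 55 81 101 111 112

Derivation:
Frame 1: STRIKE. 10 + next two rolls (1+1) = 12. Cumulative: 12
Frame 2: OPEN (1+1=2). Cumulative: 14
Frame 3: OPEN (0+7=7). Cumulative: 21
Frame 4: OPEN (5+4=9). Cumulative: 30
Frame 5: OPEN (0+5=5). Cumulative: 35
Frame 6: SPARE (1+9=10). 10 + next roll (10) = 20. Cumulative: 55
Frame 7: STRIKE. 10 + next two rolls (10+6) = 26. Cumulative: 81
Frame 8: STRIKE. 10 + next two rolls (6+4) = 20. Cumulative: 101
Frame 9: SPARE (6+4=10). 10 + next roll (0) = 10. Cumulative: 111
Frame 10: OPEN. Sum of all frame-10 rolls (0+1) = 1. Cumulative: 112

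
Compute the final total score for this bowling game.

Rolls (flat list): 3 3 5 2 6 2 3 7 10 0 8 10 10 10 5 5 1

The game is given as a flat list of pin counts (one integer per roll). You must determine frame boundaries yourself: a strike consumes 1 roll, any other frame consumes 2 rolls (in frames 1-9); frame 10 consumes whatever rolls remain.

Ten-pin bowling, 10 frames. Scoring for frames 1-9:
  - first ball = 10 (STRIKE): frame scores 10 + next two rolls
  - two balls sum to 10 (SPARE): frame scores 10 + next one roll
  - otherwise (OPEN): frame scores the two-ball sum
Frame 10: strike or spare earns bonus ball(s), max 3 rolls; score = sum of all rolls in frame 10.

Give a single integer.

Answer: 153

Derivation:
Frame 1: OPEN (3+3=6). Cumulative: 6
Frame 2: OPEN (5+2=7). Cumulative: 13
Frame 3: OPEN (6+2=8). Cumulative: 21
Frame 4: SPARE (3+7=10). 10 + next roll (10) = 20. Cumulative: 41
Frame 5: STRIKE. 10 + next two rolls (0+8) = 18. Cumulative: 59
Frame 6: OPEN (0+8=8). Cumulative: 67
Frame 7: STRIKE. 10 + next two rolls (10+10) = 30. Cumulative: 97
Frame 8: STRIKE. 10 + next two rolls (10+5) = 25. Cumulative: 122
Frame 9: STRIKE. 10 + next two rolls (5+5) = 20. Cumulative: 142
Frame 10: SPARE. Sum of all frame-10 rolls (5+5+1) = 11. Cumulative: 153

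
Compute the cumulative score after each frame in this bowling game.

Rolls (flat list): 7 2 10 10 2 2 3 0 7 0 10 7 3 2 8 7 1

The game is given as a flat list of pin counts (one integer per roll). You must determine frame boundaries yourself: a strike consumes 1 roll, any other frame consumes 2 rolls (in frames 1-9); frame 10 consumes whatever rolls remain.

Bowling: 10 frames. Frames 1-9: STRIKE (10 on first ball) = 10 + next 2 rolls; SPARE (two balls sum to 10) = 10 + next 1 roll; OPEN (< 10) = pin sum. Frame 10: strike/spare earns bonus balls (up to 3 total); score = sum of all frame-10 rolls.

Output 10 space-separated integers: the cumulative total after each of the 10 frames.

Answer: 9 31 45 49 52 59 79 91 108 116

Derivation:
Frame 1: OPEN (7+2=9). Cumulative: 9
Frame 2: STRIKE. 10 + next two rolls (10+2) = 22. Cumulative: 31
Frame 3: STRIKE. 10 + next two rolls (2+2) = 14. Cumulative: 45
Frame 4: OPEN (2+2=4). Cumulative: 49
Frame 5: OPEN (3+0=3). Cumulative: 52
Frame 6: OPEN (7+0=7). Cumulative: 59
Frame 7: STRIKE. 10 + next two rolls (7+3) = 20. Cumulative: 79
Frame 8: SPARE (7+3=10). 10 + next roll (2) = 12. Cumulative: 91
Frame 9: SPARE (2+8=10). 10 + next roll (7) = 17. Cumulative: 108
Frame 10: OPEN. Sum of all frame-10 rolls (7+1) = 8. Cumulative: 116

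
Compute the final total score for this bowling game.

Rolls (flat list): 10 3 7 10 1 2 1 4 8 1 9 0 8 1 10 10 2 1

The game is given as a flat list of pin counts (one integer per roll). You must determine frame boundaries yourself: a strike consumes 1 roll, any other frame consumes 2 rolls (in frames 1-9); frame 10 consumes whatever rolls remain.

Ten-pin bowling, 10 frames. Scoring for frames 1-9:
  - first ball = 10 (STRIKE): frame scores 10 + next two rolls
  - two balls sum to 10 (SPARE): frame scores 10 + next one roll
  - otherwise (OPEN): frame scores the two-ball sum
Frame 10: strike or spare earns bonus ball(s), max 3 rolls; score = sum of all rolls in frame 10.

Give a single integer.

Frame 1: STRIKE. 10 + next two rolls (3+7) = 20. Cumulative: 20
Frame 2: SPARE (3+7=10). 10 + next roll (10) = 20. Cumulative: 40
Frame 3: STRIKE. 10 + next two rolls (1+2) = 13. Cumulative: 53
Frame 4: OPEN (1+2=3). Cumulative: 56
Frame 5: OPEN (1+4=5). Cumulative: 61
Frame 6: OPEN (8+1=9). Cumulative: 70
Frame 7: OPEN (9+0=9). Cumulative: 79
Frame 8: OPEN (8+1=9). Cumulative: 88
Frame 9: STRIKE. 10 + next two rolls (10+2) = 22. Cumulative: 110
Frame 10: STRIKE. Sum of all frame-10 rolls (10+2+1) = 13. Cumulative: 123

Answer: 123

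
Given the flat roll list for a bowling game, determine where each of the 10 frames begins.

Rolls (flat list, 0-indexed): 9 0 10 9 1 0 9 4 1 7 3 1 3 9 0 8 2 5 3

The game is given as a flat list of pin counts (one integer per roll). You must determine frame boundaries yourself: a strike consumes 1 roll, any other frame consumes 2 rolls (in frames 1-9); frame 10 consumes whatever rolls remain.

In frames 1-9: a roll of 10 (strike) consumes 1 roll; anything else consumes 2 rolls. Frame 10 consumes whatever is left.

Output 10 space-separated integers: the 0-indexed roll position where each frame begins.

Answer: 0 2 3 5 7 9 11 13 15 17

Derivation:
Frame 1 starts at roll index 0: rolls=9,0 (sum=9), consumes 2 rolls
Frame 2 starts at roll index 2: roll=10 (strike), consumes 1 roll
Frame 3 starts at roll index 3: rolls=9,1 (sum=10), consumes 2 rolls
Frame 4 starts at roll index 5: rolls=0,9 (sum=9), consumes 2 rolls
Frame 5 starts at roll index 7: rolls=4,1 (sum=5), consumes 2 rolls
Frame 6 starts at roll index 9: rolls=7,3 (sum=10), consumes 2 rolls
Frame 7 starts at roll index 11: rolls=1,3 (sum=4), consumes 2 rolls
Frame 8 starts at roll index 13: rolls=9,0 (sum=9), consumes 2 rolls
Frame 9 starts at roll index 15: rolls=8,2 (sum=10), consumes 2 rolls
Frame 10 starts at roll index 17: 2 remaining rolls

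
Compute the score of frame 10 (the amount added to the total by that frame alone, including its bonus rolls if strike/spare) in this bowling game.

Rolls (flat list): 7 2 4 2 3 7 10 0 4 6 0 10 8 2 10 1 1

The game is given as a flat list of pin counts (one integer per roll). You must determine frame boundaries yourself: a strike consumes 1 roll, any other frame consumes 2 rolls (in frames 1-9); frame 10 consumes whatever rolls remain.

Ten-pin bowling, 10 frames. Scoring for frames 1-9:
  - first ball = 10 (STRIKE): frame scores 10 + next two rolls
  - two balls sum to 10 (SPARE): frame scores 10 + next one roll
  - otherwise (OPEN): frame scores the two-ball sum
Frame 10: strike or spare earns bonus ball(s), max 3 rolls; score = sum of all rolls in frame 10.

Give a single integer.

Answer: 2

Derivation:
Frame 1: OPEN (7+2=9). Cumulative: 9
Frame 2: OPEN (4+2=6). Cumulative: 15
Frame 3: SPARE (3+7=10). 10 + next roll (10) = 20. Cumulative: 35
Frame 4: STRIKE. 10 + next two rolls (0+4) = 14. Cumulative: 49
Frame 5: OPEN (0+4=4). Cumulative: 53
Frame 6: OPEN (6+0=6). Cumulative: 59
Frame 7: STRIKE. 10 + next two rolls (8+2) = 20. Cumulative: 79
Frame 8: SPARE (8+2=10). 10 + next roll (10) = 20. Cumulative: 99
Frame 9: STRIKE. 10 + next two rolls (1+1) = 12. Cumulative: 111
Frame 10: OPEN. Sum of all frame-10 rolls (1+1) = 2. Cumulative: 113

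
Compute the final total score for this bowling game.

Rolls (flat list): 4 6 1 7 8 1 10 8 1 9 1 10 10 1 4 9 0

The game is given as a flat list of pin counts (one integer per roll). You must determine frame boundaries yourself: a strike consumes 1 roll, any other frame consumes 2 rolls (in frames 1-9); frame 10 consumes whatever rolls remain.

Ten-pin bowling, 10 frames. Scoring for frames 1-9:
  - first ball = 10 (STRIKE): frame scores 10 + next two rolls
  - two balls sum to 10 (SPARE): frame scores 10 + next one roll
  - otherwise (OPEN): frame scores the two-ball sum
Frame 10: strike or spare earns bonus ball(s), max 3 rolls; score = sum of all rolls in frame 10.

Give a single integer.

Answer: 126

Derivation:
Frame 1: SPARE (4+6=10). 10 + next roll (1) = 11. Cumulative: 11
Frame 2: OPEN (1+7=8). Cumulative: 19
Frame 3: OPEN (8+1=9). Cumulative: 28
Frame 4: STRIKE. 10 + next two rolls (8+1) = 19. Cumulative: 47
Frame 5: OPEN (8+1=9). Cumulative: 56
Frame 6: SPARE (9+1=10). 10 + next roll (10) = 20. Cumulative: 76
Frame 7: STRIKE. 10 + next two rolls (10+1) = 21. Cumulative: 97
Frame 8: STRIKE. 10 + next two rolls (1+4) = 15. Cumulative: 112
Frame 9: OPEN (1+4=5). Cumulative: 117
Frame 10: OPEN. Sum of all frame-10 rolls (9+0) = 9. Cumulative: 126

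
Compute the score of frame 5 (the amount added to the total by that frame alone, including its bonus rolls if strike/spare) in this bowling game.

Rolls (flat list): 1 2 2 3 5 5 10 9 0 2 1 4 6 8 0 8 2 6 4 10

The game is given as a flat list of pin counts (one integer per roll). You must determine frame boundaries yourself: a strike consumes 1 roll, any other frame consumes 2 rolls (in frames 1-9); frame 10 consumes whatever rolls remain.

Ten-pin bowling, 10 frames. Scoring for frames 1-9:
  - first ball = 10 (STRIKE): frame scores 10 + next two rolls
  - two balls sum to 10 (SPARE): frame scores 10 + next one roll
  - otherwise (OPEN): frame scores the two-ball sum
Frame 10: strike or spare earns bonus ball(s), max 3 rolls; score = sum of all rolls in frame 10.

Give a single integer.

Frame 1: OPEN (1+2=3). Cumulative: 3
Frame 2: OPEN (2+3=5). Cumulative: 8
Frame 3: SPARE (5+5=10). 10 + next roll (10) = 20. Cumulative: 28
Frame 4: STRIKE. 10 + next two rolls (9+0) = 19. Cumulative: 47
Frame 5: OPEN (9+0=9). Cumulative: 56
Frame 6: OPEN (2+1=3). Cumulative: 59
Frame 7: SPARE (4+6=10). 10 + next roll (8) = 18. Cumulative: 77

Answer: 9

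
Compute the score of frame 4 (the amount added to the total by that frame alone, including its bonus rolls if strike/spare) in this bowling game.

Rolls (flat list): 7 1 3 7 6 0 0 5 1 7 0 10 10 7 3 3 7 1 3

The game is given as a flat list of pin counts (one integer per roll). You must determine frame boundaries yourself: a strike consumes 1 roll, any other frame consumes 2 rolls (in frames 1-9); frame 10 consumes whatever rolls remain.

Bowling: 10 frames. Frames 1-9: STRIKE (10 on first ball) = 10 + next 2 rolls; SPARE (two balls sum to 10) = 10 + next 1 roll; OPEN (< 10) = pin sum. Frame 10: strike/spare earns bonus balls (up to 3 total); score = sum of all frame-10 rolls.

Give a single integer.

Answer: 5

Derivation:
Frame 1: OPEN (7+1=8). Cumulative: 8
Frame 2: SPARE (3+7=10). 10 + next roll (6) = 16. Cumulative: 24
Frame 3: OPEN (6+0=6). Cumulative: 30
Frame 4: OPEN (0+5=5). Cumulative: 35
Frame 5: OPEN (1+7=8). Cumulative: 43
Frame 6: SPARE (0+10=10). 10 + next roll (10) = 20. Cumulative: 63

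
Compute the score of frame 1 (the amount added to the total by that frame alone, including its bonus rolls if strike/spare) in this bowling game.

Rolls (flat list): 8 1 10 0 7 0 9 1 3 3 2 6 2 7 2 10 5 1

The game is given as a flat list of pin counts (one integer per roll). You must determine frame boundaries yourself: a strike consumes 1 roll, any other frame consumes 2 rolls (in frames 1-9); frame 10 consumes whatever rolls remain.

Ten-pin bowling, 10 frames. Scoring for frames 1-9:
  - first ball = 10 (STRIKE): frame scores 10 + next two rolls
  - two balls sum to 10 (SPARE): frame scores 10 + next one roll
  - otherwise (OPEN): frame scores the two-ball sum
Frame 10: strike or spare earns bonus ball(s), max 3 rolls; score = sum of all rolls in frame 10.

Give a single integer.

Frame 1: OPEN (8+1=9). Cumulative: 9
Frame 2: STRIKE. 10 + next two rolls (0+7) = 17. Cumulative: 26
Frame 3: OPEN (0+7=7). Cumulative: 33

Answer: 9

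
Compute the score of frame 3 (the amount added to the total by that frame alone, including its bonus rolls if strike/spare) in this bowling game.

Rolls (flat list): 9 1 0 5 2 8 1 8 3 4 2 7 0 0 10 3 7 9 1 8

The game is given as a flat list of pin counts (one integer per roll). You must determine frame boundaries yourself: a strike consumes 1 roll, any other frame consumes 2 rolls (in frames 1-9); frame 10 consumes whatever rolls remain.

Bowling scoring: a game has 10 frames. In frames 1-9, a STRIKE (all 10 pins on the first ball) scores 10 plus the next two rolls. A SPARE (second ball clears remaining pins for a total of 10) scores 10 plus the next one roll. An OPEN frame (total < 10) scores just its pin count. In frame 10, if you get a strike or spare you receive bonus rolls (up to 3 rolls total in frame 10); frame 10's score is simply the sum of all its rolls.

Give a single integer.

Answer: 11

Derivation:
Frame 1: SPARE (9+1=10). 10 + next roll (0) = 10. Cumulative: 10
Frame 2: OPEN (0+5=5). Cumulative: 15
Frame 3: SPARE (2+8=10). 10 + next roll (1) = 11. Cumulative: 26
Frame 4: OPEN (1+8=9). Cumulative: 35
Frame 5: OPEN (3+4=7). Cumulative: 42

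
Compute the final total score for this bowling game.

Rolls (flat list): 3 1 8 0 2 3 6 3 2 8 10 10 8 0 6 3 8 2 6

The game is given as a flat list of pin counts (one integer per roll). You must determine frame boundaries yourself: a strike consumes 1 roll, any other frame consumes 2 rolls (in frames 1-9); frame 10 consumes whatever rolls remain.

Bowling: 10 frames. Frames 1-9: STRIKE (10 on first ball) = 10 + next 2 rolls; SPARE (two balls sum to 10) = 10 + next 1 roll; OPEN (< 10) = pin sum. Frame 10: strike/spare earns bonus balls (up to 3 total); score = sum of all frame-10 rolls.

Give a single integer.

Frame 1: OPEN (3+1=4). Cumulative: 4
Frame 2: OPEN (8+0=8). Cumulative: 12
Frame 3: OPEN (2+3=5). Cumulative: 17
Frame 4: OPEN (6+3=9). Cumulative: 26
Frame 5: SPARE (2+8=10). 10 + next roll (10) = 20. Cumulative: 46
Frame 6: STRIKE. 10 + next two rolls (10+8) = 28. Cumulative: 74
Frame 7: STRIKE. 10 + next two rolls (8+0) = 18. Cumulative: 92
Frame 8: OPEN (8+0=8). Cumulative: 100
Frame 9: OPEN (6+3=9). Cumulative: 109
Frame 10: SPARE. Sum of all frame-10 rolls (8+2+6) = 16. Cumulative: 125

Answer: 125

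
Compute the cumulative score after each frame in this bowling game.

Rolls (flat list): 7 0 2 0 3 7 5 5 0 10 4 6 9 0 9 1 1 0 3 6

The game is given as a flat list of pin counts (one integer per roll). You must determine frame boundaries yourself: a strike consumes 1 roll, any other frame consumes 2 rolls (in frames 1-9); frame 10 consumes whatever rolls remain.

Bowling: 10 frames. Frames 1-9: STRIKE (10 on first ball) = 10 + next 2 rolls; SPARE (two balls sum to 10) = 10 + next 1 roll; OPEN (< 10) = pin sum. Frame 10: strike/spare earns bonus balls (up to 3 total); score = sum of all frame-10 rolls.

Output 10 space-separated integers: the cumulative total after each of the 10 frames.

Answer: 7 9 24 34 48 67 76 87 88 97

Derivation:
Frame 1: OPEN (7+0=7). Cumulative: 7
Frame 2: OPEN (2+0=2). Cumulative: 9
Frame 3: SPARE (3+7=10). 10 + next roll (5) = 15. Cumulative: 24
Frame 4: SPARE (5+5=10). 10 + next roll (0) = 10. Cumulative: 34
Frame 5: SPARE (0+10=10). 10 + next roll (4) = 14. Cumulative: 48
Frame 6: SPARE (4+6=10). 10 + next roll (9) = 19. Cumulative: 67
Frame 7: OPEN (9+0=9). Cumulative: 76
Frame 8: SPARE (9+1=10). 10 + next roll (1) = 11. Cumulative: 87
Frame 9: OPEN (1+0=1). Cumulative: 88
Frame 10: OPEN. Sum of all frame-10 rolls (3+6) = 9. Cumulative: 97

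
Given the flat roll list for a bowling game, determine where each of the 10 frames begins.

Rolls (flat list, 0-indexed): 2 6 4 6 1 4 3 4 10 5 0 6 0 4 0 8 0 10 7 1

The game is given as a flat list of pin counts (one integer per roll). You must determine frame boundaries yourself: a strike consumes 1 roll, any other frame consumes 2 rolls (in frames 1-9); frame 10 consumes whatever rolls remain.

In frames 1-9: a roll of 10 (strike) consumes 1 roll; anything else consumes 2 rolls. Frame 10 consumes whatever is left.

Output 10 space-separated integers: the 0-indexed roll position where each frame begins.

Frame 1 starts at roll index 0: rolls=2,6 (sum=8), consumes 2 rolls
Frame 2 starts at roll index 2: rolls=4,6 (sum=10), consumes 2 rolls
Frame 3 starts at roll index 4: rolls=1,4 (sum=5), consumes 2 rolls
Frame 4 starts at roll index 6: rolls=3,4 (sum=7), consumes 2 rolls
Frame 5 starts at roll index 8: roll=10 (strike), consumes 1 roll
Frame 6 starts at roll index 9: rolls=5,0 (sum=5), consumes 2 rolls
Frame 7 starts at roll index 11: rolls=6,0 (sum=6), consumes 2 rolls
Frame 8 starts at roll index 13: rolls=4,0 (sum=4), consumes 2 rolls
Frame 9 starts at roll index 15: rolls=8,0 (sum=8), consumes 2 rolls
Frame 10 starts at roll index 17: 3 remaining rolls

Answer: 0 2 4 6 8 9 11 13 15 17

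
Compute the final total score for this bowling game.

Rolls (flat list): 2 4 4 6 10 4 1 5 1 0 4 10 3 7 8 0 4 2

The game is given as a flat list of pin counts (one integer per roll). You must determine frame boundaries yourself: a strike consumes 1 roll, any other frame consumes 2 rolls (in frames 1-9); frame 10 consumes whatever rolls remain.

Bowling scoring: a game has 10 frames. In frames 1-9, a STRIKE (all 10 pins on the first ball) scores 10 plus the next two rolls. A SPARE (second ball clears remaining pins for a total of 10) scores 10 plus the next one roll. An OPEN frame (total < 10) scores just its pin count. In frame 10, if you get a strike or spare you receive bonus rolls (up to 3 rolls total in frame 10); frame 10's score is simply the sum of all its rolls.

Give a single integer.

Frame 1: OPEN (2+4=6). Cumulative: 6
Frame 2: SPARE (4+6=10). 10 + next roll (10) = 20. Cumulative: 26
Frame 3: STRIKE. 10 + next two rolls (4+1) = 15. Cumulative: 41
Frame 4: OPEN (4+1=5). Cumulative: 46
Frame 5: OPEN (5+1=6). Cumulative: 52
Frame 6: OPEN (0+4=4). Cumulative: 56
Frame 7: STRIKE. 10 + next two rolls (3+7) = 20. Cumulative: 76
Frame 8: SPARE (3+7=10). 10 + next roll (8) = 18. Cumulative: 94
Frame 9: OPEN (8+0=8). Cumulative: 102
Frame 10: OPEN. Sum of all frame-10 rolls (4+2) = 6. Cumulative: 108

Answer: 108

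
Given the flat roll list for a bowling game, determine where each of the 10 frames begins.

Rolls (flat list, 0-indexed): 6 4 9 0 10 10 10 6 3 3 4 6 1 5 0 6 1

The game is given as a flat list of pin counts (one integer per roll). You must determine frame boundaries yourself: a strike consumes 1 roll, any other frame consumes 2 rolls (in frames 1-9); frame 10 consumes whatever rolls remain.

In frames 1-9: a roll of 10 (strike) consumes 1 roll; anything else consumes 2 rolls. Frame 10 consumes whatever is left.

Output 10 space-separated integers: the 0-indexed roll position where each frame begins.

Frame 1 starts at roll index 0: rolls=6,4 (sum=10), consumes 2 rolls
Frame 2 starts at roll index 2: rolls=9,0 (sum=9), consumes 2 rolls
Frame 3 starts at roll index 4: roll=10 (strike), consumes 1 roll
Frame 4 starts at roll index 5: roll=10 (strike), consumes 1 roll
Frame 5 starts at roll index 6: roll=10 (strike), consumes 1 roll
Frame 6 starts at roll index 7: rolls=6,3 (sum=9), consumes 2 rolls
Frame 7 starts at roll index 9: rolls=3,4 (sum=7), consumes 2 rolls
Frame 8 starts at roll index 11: rolls=6,1 (sum=7), consumes 2 rolls
Frame 9 starts at roll index 13: rolls=5,0 (sum=5), consumes 2 rolls
Frame 10 starts at roll index 15: 2 remaining rolls

Answer: 0 2 4 5 6 7 9 11 13 15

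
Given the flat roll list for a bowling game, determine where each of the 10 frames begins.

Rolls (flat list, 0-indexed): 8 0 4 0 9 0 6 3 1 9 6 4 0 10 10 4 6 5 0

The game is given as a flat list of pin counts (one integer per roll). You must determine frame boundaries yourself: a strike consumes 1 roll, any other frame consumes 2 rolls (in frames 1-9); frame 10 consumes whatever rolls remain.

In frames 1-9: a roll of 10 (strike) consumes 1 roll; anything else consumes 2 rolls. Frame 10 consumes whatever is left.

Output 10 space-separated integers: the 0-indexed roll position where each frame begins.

Frame 1 starts at roll index 0: rolls=8,0 (sum=8), consumes 2 rolls
Frame 2 starts at roll index 2: rolls=4,0 (sum=4), consumes 2 rolls
Frame 3 starts at roll index 4: rolls=9,0 (sum=9), consumes 2 rolls
Frame 4 starts at roll index 6: rolls=6,3 (sum=9), consumes 2 rolls
Frame 5 starts at roll index 8: rolls=1,9 (sum=10), consumes 2 rolls
Frame 6 starts at roll index 10: rolls=6,4 (sum=10), consumes 2 rolls
Frame 7 starts at roll index 12: rolls=0,10 (sum=10), consumes 2 rolls
Frame 8 starts at roll index 14: roll=10 (strike), consumes 1 roll
Frame 9 starts at roll index 15: rolls=4,6 (sum=10), consumes 2 rolls
Frame 10 starts at roll index 17: 2 remaining rolls

Answer: 0 2 4 6 8 10 12 14 15 17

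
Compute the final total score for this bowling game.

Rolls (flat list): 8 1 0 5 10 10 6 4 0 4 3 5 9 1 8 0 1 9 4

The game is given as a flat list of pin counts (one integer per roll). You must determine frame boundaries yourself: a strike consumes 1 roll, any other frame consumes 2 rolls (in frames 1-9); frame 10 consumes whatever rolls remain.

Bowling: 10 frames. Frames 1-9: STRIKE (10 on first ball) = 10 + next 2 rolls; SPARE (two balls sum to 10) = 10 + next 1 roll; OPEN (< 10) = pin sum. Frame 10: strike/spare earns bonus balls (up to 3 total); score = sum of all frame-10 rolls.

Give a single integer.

Answer: 122

Derivation:
Frame 1: OPEN (8+1=9). Cumulative: 9
Frame 2: OPEN (0+5=5). Cumulative: 14
Frame 3: STRIKE. 10 + next two rolls (10+6) = 26. Cumulative: 40
Frame 4: STRIKE. 10 + next two rolls (6+4) = 20. Cumulative: 60
Frame 5: SPARE (6+4=10). 10 + next roll (0) = 10. Cumulative: 70
Frame 6: OPEN (0+4=4). Cumulative: 74
Frame 7: OPEN (3+5=8). Cumulative: 82
Frame 8: SPARE (9+1=10). 10 + next roll (8) = 18. Cumulative: 100
Frame 9: OPEN (8+0=8). Cumulative: 108
Frame 10: SPARE. Sum of all frame-10 rolls (1+9+4) = 14. Cumulative: 122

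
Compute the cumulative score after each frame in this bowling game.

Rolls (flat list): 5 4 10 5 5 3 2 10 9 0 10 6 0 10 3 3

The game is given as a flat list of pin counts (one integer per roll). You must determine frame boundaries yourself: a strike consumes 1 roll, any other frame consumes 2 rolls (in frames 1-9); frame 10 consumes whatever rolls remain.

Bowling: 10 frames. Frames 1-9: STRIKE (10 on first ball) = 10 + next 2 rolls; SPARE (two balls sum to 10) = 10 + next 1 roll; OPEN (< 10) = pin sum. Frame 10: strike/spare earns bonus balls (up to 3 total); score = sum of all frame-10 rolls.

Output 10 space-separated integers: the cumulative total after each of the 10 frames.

Answer: 9 29 42 47 66 75 91 97 113 119

Derivation:
Frame 1: OPEN (5+4=9). Cumulative: 9
Frame 2: STRIKE. 10 + next two rolls (5+5) = 20. Cumulative: 29
Frame 3: SPARE (5+5=10). 10 + next roll (3) = 13. Cumulative: 42
Frame 4: OPEN (3+2=5). Cumulative: 47
Frame 5: STRIKE. 10 + next two rolls (9+0) = 19. Cumulative: 66
Frame 6: OPEN (9+0=9). Cumulative: 75
Frame 7: STRIKE. 10 + next two rolls (6+0) = 16. Cumulative: 91
Frame 8: OPEN (6+0=6). Cumulative: 97
Frame 9: STRIKE. 10 + next two rolls (3+3) = 16. Cumulative: 113
Frame 10: OPEN. Sum of all frame-10 rolls (3+3) = 6. Cumulative: 119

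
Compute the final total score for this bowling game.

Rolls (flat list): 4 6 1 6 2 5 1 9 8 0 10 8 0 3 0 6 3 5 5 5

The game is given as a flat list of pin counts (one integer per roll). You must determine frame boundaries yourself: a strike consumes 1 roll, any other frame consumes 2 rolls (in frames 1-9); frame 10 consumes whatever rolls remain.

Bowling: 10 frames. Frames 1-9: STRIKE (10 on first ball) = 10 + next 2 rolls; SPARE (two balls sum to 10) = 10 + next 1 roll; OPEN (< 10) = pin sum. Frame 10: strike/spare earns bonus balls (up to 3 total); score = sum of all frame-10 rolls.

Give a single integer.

Answer: 104

Derivation:
Frame 1: SPARE (4+6=10). 10 + next roll (1) = 11. Cumulative: 11
Frame 2: OPEN (1+6=7). Cumulative: 18
Frame 3: OPEN (2+5=7). Cumulative: 25
Frame 4: SPARE (1+9=10). 10 + next roll (8) = 18. Cumulative: 43
Frame 5: OPEN (8+0=8). Cumulative: 51
Frame 6: STRIKE. 10 + next two rolls (8+0) = 18. Cumulative: 69
Frame 7: OPEN (8+0=8). Cumulative: 77
Frame 8: OPEN (3+0=3). Cumulative: 80
Frame 9: OPEN (6+3=9). Cumulative: 89
Frame 10: SPARE. Sum of all frame-10 rolls (5+5+5) = 15. Cumulative: 104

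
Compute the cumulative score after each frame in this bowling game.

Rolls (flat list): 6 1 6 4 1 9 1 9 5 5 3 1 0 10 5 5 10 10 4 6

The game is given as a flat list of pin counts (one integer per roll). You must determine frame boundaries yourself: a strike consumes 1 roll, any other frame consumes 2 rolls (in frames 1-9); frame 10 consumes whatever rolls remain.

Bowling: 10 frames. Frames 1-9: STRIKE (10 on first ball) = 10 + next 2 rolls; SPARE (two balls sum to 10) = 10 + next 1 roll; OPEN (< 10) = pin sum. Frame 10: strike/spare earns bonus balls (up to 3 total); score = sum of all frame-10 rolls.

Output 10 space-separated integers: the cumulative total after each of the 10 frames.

Answer: 7 18 29 44 57 61 76 96 120 140

Derivation:
Frame 1: OPEN (6+1=7). Cumulative: 7
Frame 2: SPARE (6+4=10). 10 + next roll (1) = 11. Cumulative: 18
Frame 3: SPARE (1+9=10). 10 + next roll (1) = 11. Cumulative: 29
Frame 4: SPARE (1+9=10). 10 + next roll (5) = 15. Cumulative: 44
Frame 5: SPARE (5+5=10). 10 + next roll (3) = 13. Cumulative: 57
Frame 6: OPEN (3+1=4). Cumulative: 61
Frame 7: SPARE (0+10=10). 10 + next roll (5) = 15. Cumulative: 76
Frame 8: SPARE (5+5=10). 10 + next roll (10) = 20. Cumulative: 96
Frame 9: STRIKE. 10 + next two rolls (10+4) = 24. Cumulative: 120
Frame 10: STRIKE. Sum of all frame-10 rolls (10+4+6) = 20. Cumulative: 140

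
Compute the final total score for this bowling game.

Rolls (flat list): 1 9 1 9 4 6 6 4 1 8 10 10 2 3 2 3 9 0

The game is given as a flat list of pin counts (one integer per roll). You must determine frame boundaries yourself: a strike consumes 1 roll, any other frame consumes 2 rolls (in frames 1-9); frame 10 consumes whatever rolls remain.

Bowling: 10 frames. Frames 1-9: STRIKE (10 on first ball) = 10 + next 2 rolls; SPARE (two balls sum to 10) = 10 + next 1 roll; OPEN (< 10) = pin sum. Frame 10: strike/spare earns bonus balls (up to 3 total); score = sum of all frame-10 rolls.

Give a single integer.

Frame 1: SPARE (1+9=10). 10 + next roll (1) = 11. Cumulative: 11
Frame 2: SPARE (1+9=10). 10 + next roll (4) = 14. Cumulative: 25
Frame 3: SPARE (4+6=10). 10 + next roll (6) = 16. Cumulative: 41
Frame 4: SPARE (6+4=10). 10 + next roll (1) = 11. Cumulative: 52
Frame 5: OPEN (1+8=9). Cumulative: 61
Frame 6: STRIKE. 10 + next two rolls (10+2) = 22. Cumulative: 83
Frame 7: STRIKE. 10 + next two rolls (2+3) = 15. Cumulative: 98
Frame 8: OPEN (2+3=5). Cumulative: 103
Frame 9: OPEN (2+3=5). Cumulative: 108
Frame 10: OPEN. Sum of all frame-10 rolls (9+0) = 9. Cumulative: 117

Answer: 117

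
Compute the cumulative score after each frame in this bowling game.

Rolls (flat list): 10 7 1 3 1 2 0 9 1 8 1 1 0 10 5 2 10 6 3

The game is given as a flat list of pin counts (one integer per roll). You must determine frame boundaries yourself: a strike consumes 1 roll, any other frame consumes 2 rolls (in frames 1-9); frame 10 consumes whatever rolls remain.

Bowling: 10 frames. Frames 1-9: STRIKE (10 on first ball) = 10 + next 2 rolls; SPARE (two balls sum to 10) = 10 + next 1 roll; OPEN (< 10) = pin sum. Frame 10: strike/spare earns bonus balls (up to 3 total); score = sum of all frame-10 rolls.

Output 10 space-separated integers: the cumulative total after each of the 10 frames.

Answer: 18 26 30 32 50 59 60 77 84 103

Derivation:
Frame 1: STRIKE. 10 + next two rolls (7+1) = 18. Cumulative: 18
Frame 2: OPEN (7+1=8). Cumulative: 26
Frame 3: OPEN (3+1=4). Cumulative: 30
Frame 4: OPEN (2+0=2). Cumulative: 32
Frame 5: SPARE (9+1=10). 10 + next roll (8) = 18. Cumulative: 50
Frame 6: OPEN (8+1=9). Cumulative: 59
Frame 7: OPEN (1+0=1). Cumulative: 60
Frame 8: STRIKE. 10 + next two rolls (5+2) = 17. Cumulative: 77
Frame 9: OPEN (5+2=7). Cumulative: 84
Frame 10: STRIKE. Sum of all frame-10 rolls (10+6+3) = 19. Cumulative: 103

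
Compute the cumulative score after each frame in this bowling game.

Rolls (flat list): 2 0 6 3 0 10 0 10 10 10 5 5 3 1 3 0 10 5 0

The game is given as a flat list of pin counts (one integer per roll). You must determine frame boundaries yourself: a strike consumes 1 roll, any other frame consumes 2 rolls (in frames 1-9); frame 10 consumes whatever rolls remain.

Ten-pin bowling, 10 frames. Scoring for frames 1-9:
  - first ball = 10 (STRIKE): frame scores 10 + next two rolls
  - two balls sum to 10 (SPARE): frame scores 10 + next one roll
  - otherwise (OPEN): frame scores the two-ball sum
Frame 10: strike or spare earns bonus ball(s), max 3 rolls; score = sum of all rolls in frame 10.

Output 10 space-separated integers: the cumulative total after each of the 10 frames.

Answer: 2 11 21 41 66 86 99 103 106 121

Derivation:
Frame 1: OPEN (2+0=2). Cumulative: 2
Frame 2: OPEN (6+3=9). Cumulative: 11
Frame 3: SPARE (0+10=10). 10 + next roll (0) = 10. Cumulative: 21
Frame 4: SPARE (0+10=10). 10 + next roll (10) = 20. Cumulative: 41
Frame 5: STRIKE. 10 + next two rolls (10+5) = 25. Cumulative: 66
Frame 6: STRIKE. 10 + next two rolls (5+5) = 20. Cumulative: 86
Frame 7: SPARE (5+5=10). 10 + next roll (3) = 13. Cumulative: 99
Frame 8: OPEN (3+1=4). Cumulative: 103
Frame 9: OPEN (3+0=3). Cumulative: 106
Frame 10: STRIKE. Sum of all frame-10 rolls (10+5+0) = 15. Cumulative: 121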